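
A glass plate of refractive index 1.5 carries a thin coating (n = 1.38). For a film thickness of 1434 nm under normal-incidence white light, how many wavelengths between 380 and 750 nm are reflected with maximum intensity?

5

At the upper boundary (n = 1.0 to n = 1.38) the reflected ray undergoes a half-wave phase shift.
Ray reflecting at the bottom interface goes from n = 1.38 toward n = 1.5: a half-wave phase shift.
The two reflections carry the same phase change, so no net offset.
So the condition for constructive reflection is 2 n t = m λ.
λ = 2 n t / m = 3958 / m nm.
m=5: 792 nm (IR); m=6: 660 nm (visible); m=7: 565 nm (visible); m=8: 495 nm (visible); m=9: 440 nm (visible); m=10: 396 nm (visible); m=11: 360 nm (UV).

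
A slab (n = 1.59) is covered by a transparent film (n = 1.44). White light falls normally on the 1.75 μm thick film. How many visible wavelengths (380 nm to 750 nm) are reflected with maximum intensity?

At the upper boundary (n = 1.0 to n = 1.44) the reflected ray undergoes a half-wave phase shift.
Ray reflecting at the bottom interface goes from n = 1.44 toward n = 1.59: a half-wave phase shift.
Net: no relative phase inversion (both shifts match).
So the condition for constructive reflection is 2 n t = m λ.
λ = 2 n t / m = 5040 / m nm.
m=6: 840 nm (IR); m=7: 720 nm (visible); m=8: 630 nm (visible); m=9: 560 nm (visible); m=10: 504 nm (visible); m=11: 458 nm (visible); m=12: 420 nm (visible); m=13: 388 nm (visible); m=14: 360 nm (UV).

7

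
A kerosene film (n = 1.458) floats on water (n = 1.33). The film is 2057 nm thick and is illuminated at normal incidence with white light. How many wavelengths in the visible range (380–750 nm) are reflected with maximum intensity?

At the upper boundary (n = 1.0 to n = 1.458) the reflected ray undergoes a half-wave phase shift.
Bottom surface (1.458 → 1.33): reflection off a lower-index medium gives no phase shift.
Exactly one π shift → a net half-wave offset.
With one net inversion, constructive interference in reflection requires 2 n t = (m + ½) λ.
λ = 2 n t / (m + ½) = 5998 / (m + ½) nm.
m=7: 800 nm (IR); m=8: 706 nm (visible); m=9: 631 nm (visible); m=10: 571 nm (visible); m=11: 522 nm (visible); m=12: 480 nm (visible); m=13: 444 nm (visible); m=14: 414 nm (visible); m=15: 387 nm (visible); m=16: 364 nm (UV).

8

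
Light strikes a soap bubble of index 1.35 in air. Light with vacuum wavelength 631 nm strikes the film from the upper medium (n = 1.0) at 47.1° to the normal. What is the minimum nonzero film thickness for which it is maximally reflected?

139 nm

Top surface (1.0 → 1.35): reflection off a higher-index medium gives a half-wave phase shift.
Bottom surface (1.35 → 1.0): reflection off a lower-index medium gives no phase shift.
The two reflections differ by half a wavelength.
For bright reflection here: 2 n t cos θ_r = (m + ½) λ.
Snell's law: 1.0 sin 47.1° = 1.35 sin θ_r → sin θ_r = 0.543, cos θ_r = 0.840.
Minimum at m = 0: t = λ / (4 n cos θ_r) = 631 / (4 × 1.35 × 0.840) = 139 nm.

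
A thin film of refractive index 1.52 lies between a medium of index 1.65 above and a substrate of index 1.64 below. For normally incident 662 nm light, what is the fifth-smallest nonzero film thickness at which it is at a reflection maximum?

Ray reflecting at the top interface goes from n = 1.65 toward n = 1.52: no phase shift.
At the lower boundary (n = 1.52 to n = 1.64) the reflected ray undergoes a half-wave phase shift.
Net: one phase inversion between the two reflected rays.
For bright reflection here: 2 n t = (m + ½) λ.
The fifth-smallest nonzero thickness corresponds to m = 4: t = (m + ½) λ / (2 n) = 4.50 × 662 / (2 × 1.52) = 980 nm.

980 nm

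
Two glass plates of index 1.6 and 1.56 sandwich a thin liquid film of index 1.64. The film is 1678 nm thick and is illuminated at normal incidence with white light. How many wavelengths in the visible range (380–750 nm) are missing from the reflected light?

Top surface (1.6 → 1.64): reflection off a higher-index medium gives a half-wave phase shift.
Ray reflecting at the bottom interface goes from n = 1.64 toward n = 1.56: no phase shift.
Exactly one π shift → a net half-wave offset.
With one net inversion, destructive interference in reflection requires 2 n t = m λ.
λ = 2 n t / m = 5504 / m nm.
m=7: 786 nm (IR); m=8: 688 nm (visible); m=9: 612 nm (visible); m=10: 550 nm (visible); m=11: 500 nm (visible); m=12: 459 nm (visible); m=13: 423 nm (visible); m=14: 393 nm (visible); m=15: 367 nm (UV).

7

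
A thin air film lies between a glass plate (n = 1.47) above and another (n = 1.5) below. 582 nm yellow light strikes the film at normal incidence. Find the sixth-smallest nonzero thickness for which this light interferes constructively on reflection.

Top surface (1.47 → 1.0): reflection off a lower-index medium gives no phase shift.
Ray reflecting at the bottom interface goes from n = 1.0 toward n = 1.5: a half-wave phase shift.
Net: one phase inversion between the two reflected rays.
With one net inversion, constructive interference in reflection requires 2 n t = (m + ½) λ.
The sixth-smallest nonzero thickness corresponds to m = 5: t = (m + ½) λ / (2 n) = 5.50 × 582 / (2 × 1.0) = 1601 nm.

1601 nm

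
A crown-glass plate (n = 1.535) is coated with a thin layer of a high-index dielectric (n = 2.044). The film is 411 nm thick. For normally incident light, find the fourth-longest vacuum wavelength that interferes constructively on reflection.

480 nm

Top surface (1.0 → 2.044): reflection off a higher-index medium gives a half-wave phase shift.
Ray reflecting at the bottom interface goes from n = 2.044 toward n = 1.535: no phase shift.
Exactly one π shift → a net half-wave offset.
For maximum reflection here: 2 n t = (m + ½) λ.
λ = 2 n t / (m + ½). The fourth-longest wavelength is m = 3: λ = 2 × 2.044 × 411 / 3.50 = 480 nm.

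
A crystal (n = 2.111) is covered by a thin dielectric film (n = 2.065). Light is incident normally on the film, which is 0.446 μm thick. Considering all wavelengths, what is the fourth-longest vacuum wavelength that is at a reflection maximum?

460 nm

At the upper boundary (n = 1.0 to n = 2.065) the reflected ray undergoes a half-wave phase shift.
Bottom surface (2.065 → 2.111): reflection off a higher-index medium gives a half-wave phase shift.
Net: no relative phase inversion (both shifts match).
So the condition for constructive reflection is 2 n t = m λ.
λ = 2 n t / m. The fourth-longest wavelength is m = 4: λ = 2 × 2.065 × 446 / 4.00 = 460 nm.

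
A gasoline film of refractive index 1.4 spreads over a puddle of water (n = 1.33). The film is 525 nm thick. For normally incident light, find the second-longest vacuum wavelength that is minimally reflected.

Ray reflecting at the top interface goes from n = 1.0 toward n = 1.4: a half-wave phase shift.
At the lower boundary (n = 1.4 to n = 1.33) the reflected ray undergoes no phase shift.
Exactly one π shift → a net half-wave offset.
So the condition for destructive reflection is 2 n t = m λ.
λ = 2 n t / m. The second-longest wavelength is m = 2: λ = 2 × 1.4 × 525 / 2.00 = 735 nm.

735 nm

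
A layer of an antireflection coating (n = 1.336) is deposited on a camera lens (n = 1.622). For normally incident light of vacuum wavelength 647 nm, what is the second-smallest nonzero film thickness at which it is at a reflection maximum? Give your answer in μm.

At the upper boundary (n = 1.0 to n = 1.336) the reflected ray undergoes a half-wave phase shift.
Ray reflecting at the bottom interface goes from n = 1.336 toward n = 1.622: a half-wave phase shift.
Zero or two π shifts → no net half-wave offset.
For bright reflection here: 2 n t = m λ.
The second-smallest nonzero thickness corresponds to m = 2: t = m λ / (2 n) = 2.00 × 647 / (2 × 1.336) = 484 nm.

0.484 μm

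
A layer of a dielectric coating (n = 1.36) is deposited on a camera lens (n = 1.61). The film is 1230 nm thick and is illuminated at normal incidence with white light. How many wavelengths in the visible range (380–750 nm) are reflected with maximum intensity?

Ray reflecting at the top interface goes from n = 1.0 toward n = 1.36: a half-wave phase shift.
Ray reflecting at the bottom interface goes from n = 1.36 toward n = 1.61: a half-wave phase shift.
Zero or two π shifts → no net half-wave offset.
With no net inversion, constructive interference in reflection requires 2 n t = m λ.
λ = 2 n t / m = 3346 / m nm.
m=4: 836 nm (IR); m=5: 669 nm (visible); m=6: 558 nm (visible); m=7: 478 nm (visible); m=8: 418 nm (visible); m=9: 372 nm (UV).

4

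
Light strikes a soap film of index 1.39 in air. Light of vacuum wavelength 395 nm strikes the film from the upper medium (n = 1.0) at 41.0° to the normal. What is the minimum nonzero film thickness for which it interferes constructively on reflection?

80.6 nm

At the upper boundary (n = 1.0 to n = 1.39) the reflected ray undergoes a half-wave phase shift.
At the lower boundary (n = 1.39 to n = 1.0) the reflected ray undergoes no phase shift.
Net: one phase inversion between the two reflected rays.
So the condition for constructive reflection is 2 n t cos θ_r = (m + ½) λ.
Snell's law: 1.0 sin 41.0° = 1.39 sin θ_r → sin θ_r = 0.472, cos θ_r = 0.882.
Minimum at m = 0: t = λ / (4 n cos θ_r) = 395 / (4 × 1.39 × 0.882) = 80.6 nm.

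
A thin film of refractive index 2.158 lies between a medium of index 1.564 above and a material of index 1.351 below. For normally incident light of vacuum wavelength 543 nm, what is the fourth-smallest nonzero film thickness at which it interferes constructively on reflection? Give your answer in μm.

At the upper boundary (n = 1.564 to n = 2.158) the reflected ray undergoes a half-wave phase shift.
Bottom surface (2.158 → 1.351): reflection off a lower-index medium gives no phase shift.
Net: one phase inversion between the two reflected rays.
So the condition for constructive reflection is 2 n t = (m + ½) λ.
The fourth-smallest nonzero thickness corresponds to m = 3: t = (m + ½) λ / (2 n) = 3.50 × 543 / (2 × 2.158) = 440 nm.

0.440 μm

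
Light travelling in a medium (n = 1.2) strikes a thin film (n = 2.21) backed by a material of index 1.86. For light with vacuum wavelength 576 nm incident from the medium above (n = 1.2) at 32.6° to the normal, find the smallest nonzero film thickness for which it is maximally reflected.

68.1 nm

Ray reflecting at the top interface goes from n = 1.2 toward n = 2.21: a half-wave phase shift.
Bottom surface (2.21 → 1.86): reflection off a lower-index medium gives no phase shift.
Net: one phase inversion between the two reflected rays.
For strong reflection here: 2 n t cos θ_r = (m + ½) λ.
Snell's law: 1.2 sin 32.6° = 2.21 sin θ_r → sin θ_r = 0.293, cos θ_r = 0.956.
Minimum at m = 0: t = λ / (4 n cos θ_r) = 576 / (4 × 2.21 × 0.956) = 68.1 nm.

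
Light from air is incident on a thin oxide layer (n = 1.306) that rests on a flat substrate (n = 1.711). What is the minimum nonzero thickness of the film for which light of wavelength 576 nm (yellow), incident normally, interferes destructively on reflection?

Top surface (1.0 → 1.306): reflection off a higher-index medium gives a half-wave phase shift.
At the lower boundary (n = 1.306 to n = 1.711) the reflected ray undergoes a half-wave phase shift.
Net: no relative phase inversion (both shifts match).
For minimum reflection here: 2 n t = (m + ½) λ.
Minimum at m = 0: t = λ / (4 n) = 576 / (4 × 1.306) = 110 nm.

110 nm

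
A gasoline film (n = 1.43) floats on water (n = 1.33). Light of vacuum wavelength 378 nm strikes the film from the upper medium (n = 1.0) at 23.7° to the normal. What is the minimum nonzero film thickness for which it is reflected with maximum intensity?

68.9 nm

At the upper boundary (n = 1.0 to n = 1.43) the reflected ray undergoes a half-wave phase shift.
Bottom surface (1.43 → 1.33): reflection off a lower-index medium gives no phase shift.
The two reflections differ by half a wavelength.
For bright reflection here: 2 n t cos θ_r = (m + ½) λ.
Snell's law: 1.0 sin 23.7° = 1.43 sin θ_r → sin θ_r = 0.281, cos θ_r = 0.960.
Minimum at m = 0: t = λ / (4 n cos θ_r) = 378 / (4 × 1.43 × 0.960) = 68.9 nm.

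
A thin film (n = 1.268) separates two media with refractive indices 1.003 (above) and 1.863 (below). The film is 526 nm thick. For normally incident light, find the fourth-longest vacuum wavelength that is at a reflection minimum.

381 nm

Top surface (1.003 → 1.268): reflection off a higher-index medium gives a half-wave phase shift.
At the lower boundary (n = 1.268 to n = 1.863) the reflected ray undergoes a half-wave phase shift.
Net: no relative phase inversion (both shifts match).
So the condition for destructive reflection is 2 n t = (m + ½) λ.
λ = 2 n t / (m + ½). The fourth-longest wavelength is m = 3: λ = 2 × 1.268 × 526 / 3.50 = 381 nm.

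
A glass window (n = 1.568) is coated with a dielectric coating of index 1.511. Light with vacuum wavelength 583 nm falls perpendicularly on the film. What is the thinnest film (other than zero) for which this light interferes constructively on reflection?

193 nm

At the upper boundary (n = 1.0 to n = 1.511) the reflected ray undergoes a half-wave phase shift.
At the lower boundary (n = 1.511 to n = 1.568) the reflected ray undergoes a half-wave phase shift.
Net: no relative phase inversion (both shifts match).
For maximum reflection here: 2 n t = m λ.
Minimum nonzero at m = 1: t = λ / (2 n) = 583 / (2 × 1.511) = 193 nm.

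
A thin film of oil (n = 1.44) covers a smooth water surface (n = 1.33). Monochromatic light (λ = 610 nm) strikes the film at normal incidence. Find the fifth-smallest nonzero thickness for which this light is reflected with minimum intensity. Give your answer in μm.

Top surface (1.0 → 1.44): reflection off a higher-index medium gives a half-wave phase shift.
Bottom surface (1.44 → 1.33): reflection off a lower-index medium gives no phase shift.
The two reflections differ by half a wavelength.
For weak reflection here: 2 n t = m λ.
The fifth-smallest nonzero thickness corresponds to m = 5: t = m λ / (2 n) = 5.00 × 610 / (2 × 1.44) = 1059 nm.

1.06 μm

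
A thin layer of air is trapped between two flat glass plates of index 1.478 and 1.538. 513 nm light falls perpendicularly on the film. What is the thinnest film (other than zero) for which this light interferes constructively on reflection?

128 nm

Top surface (1.478 → 1.0): reflection off a lower-index medium gives no phase shift.
At the lower boundary (n = 1.0 to n = 1.538) the reflected ray undergoes a half-wave phase shift.
Exactly one π shift → a net half-wave offset.
So the condition for constructive reflection is 2 n t = (m + ½) λ.
Minimum at m = 0: t = λ / (4 n) = 513 / (4 × 1.0) = 128 nm.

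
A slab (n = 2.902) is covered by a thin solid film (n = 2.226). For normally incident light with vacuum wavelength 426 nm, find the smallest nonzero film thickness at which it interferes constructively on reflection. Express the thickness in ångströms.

957 Å

Top surface (1.0 → 2.226): reflection off a higher-index medium gives a half-wave phase shift.
Bottom surface (2.226 → 2.902): reflection off a higher-index medium gives a half-wave phase shift.
Net: no relative phase inversion (both shifts match).
With no net inversion, constructive interference in reflection requires 2 n t = m λ.
Minimum nonzero at m = 1: t = λ / (2 n) = 426 / (2 × 2.226) = 95.7 nm.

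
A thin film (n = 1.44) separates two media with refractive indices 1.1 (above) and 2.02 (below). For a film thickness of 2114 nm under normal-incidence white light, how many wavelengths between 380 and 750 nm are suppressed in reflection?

Ray reflecting at the top interface goes from n = 1.1 toward n = 1.44: a half-wave phase shift.
Bottom surface (1.44 → 2.02): reflection off a higher-index medium gives a half-wave phase shift.
Zero or two π shifts → no net half-wave offset.
With no net inversion, destructive interference in reflection requires 2 n t = (m + ½) λ.
λ = 2 n t / (m + ½) = 6088 / (m + ½) nm.
m=7: 812 nm (IR); m=8: 716 nm (visible); m=9: 641 nm (visible); m=10: 580 nm (visible); m=11: 529 nm (visible); m=12: 487 nm (visible); m=13: 451 nm (visible); m=14: 420 nm (visible); m=15: 393 nm (visible); m=16: 369 nm (UV).

8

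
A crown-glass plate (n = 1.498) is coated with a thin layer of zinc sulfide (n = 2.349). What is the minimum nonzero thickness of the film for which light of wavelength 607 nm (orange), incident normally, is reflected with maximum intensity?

Top surface (1.0 → 2.349): reflection off a higher-index medium gives a half-wave phase shift.
Ray reflecting at the bottom interface goes from n = 2.349 toward n = 1.498: no phase shift.
Exactly one π shift → a net half-wave offset.
So the condition for constructive reflection is 2 n t = (m + ½) λ.
Minimum at m = 0: t = λ / (4 n) = 607 / (4 × 2.349) = 64.6 nm.

64.6 nm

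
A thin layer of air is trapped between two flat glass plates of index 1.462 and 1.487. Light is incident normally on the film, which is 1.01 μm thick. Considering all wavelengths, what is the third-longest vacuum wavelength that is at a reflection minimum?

Top surface (1.462 → 1.0): reflection off a lower-index medium gives no phase shift.
Ray reflecting at the bottom interface goes from n = 1.0 toward n = 1.487: a half-wave phase shift.
Net: one phase inversion between the two reflected rays.
With one net inversion, destructive interference in reflection requires 2 n t = m λ.
λ = 2 n t / m. The third-longest wavelength is m = 3: λ = 2 × 1.0 × 1010 / 3.00 = 673 nm.

673 nm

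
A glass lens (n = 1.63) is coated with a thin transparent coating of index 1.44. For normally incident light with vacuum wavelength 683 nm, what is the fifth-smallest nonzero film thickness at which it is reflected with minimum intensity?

1067 nm

Ray reflecting at the top interface goes from n = 1.0 toward n = 1.44: a half-wave phase shift.
At the lower boundary (n = 1.44 to n = 1.63) the reflected ray undergoes a half-wave phase shift.
Zero or two π shifts → no net half-wave offset.
For dark reflection here: 2 n t = (m + ½) λ.
The fifth-smallest nonzero thickness corresponds to m = 4: t = (m + ½) λ / (2 n) = 4.50 × 683 / (2 × 1.44) = 1067 nm.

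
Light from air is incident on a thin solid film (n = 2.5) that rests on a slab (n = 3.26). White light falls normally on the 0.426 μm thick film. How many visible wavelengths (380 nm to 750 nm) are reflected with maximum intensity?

At the upper boundary (n = 1.0 to n = 2.5) the reflected ray undergoes a half-wave phase shift.
Ray reflecting at the bottom interface goes from n = 2.5 toward n = 3.26: a half-wave phase shift.
The two reflections carry the same phase change, so no net offset.
With no net inversion, constructive interference in reflection requires 2 n t = m λ.
λ = 2 n t / m = 2130 / m nm.
m=2: 1065 nm (IR); m=3: 710 nm (visible); m=4: 533 nm (visible); m=5: 426 nm (visible); m=6: 355 nm (UV).

3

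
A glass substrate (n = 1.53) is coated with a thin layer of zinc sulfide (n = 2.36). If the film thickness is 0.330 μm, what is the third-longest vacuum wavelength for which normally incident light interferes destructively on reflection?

519 nm

Top surface (1.0 → 2.36): reflection off a higher-index medium gives a half-wave phase shift.
Ray reflecting at the bottom interface goes from n = 2.36 toward n = 1.53: no phase shift.
Net: one phase inversion between the two reflected rays.
With one net inversion, destructive interference in reflection requires 2 n t = m λ.
λ = 2 n t / m. The third-longest wavelength is m = 3: λ = 2 × 2.36 × 330 / 3.00 = 519 nm.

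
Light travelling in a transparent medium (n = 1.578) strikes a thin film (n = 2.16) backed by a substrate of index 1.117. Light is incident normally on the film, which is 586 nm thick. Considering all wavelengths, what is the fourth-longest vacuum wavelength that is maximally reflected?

723 nm

At the upper boundary (n = 1.578 to n = 2.16) the reflected ray undergoes a half-wave phase shift.
Bottom surface (2.16 → 1.117): reflection off a lower-index medium gives no phase shift.
Net: one phase inversion between the two reflected rays.
So the condition for constructive reflection is 2 n t = (m + ½) λ.
λ = 2 n t / (m + ½). The fourth-longest wavelength is m = 3: λ = 2 × 2.16 × 586 / 3.50 = 723 nm.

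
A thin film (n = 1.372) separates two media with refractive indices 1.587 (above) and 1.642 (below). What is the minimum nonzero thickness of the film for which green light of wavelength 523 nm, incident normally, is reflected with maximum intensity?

Top surface (1.587 → 1.372): reflection off a lower-index medium gives no phase shift.
At the lower boundary (n = 1.372 to n = 1.642) the reflected ray undergoes a half-wave phase shift.
Net: one phase inversion between the two reflected rays.
For maximum reflection here: 2 n t = (m + ½) λ.
Minimum at m = 0: t = λ / (4 n) = 523 / (4 × 1.372) = 95.3 nm.

95.3 nm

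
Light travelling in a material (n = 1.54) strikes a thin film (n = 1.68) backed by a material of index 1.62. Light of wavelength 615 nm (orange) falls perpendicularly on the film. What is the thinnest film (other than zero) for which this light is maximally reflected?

Ray reflecting at the top interface goes from n = 1.54 toward n = 1.68: a half-wave phase shift.
Bottom surface (1.68 → 1.62): reflection off a lower-index medium gives no phase shift.
Exactly one π shift → a net half-wave offset.
For strong reflection here: 2 n t = (m + ½) λ.
Minimum at m = 0: t = λ / (4 n) = 615 / (4 × 1.68) = 91.5 nm.

91.5 nm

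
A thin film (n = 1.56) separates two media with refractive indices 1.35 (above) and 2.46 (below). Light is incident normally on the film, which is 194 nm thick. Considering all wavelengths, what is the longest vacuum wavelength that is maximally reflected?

At the upper boundary (n = 1.35 to n = 1.56) the reflected ray undergoes a half-wave phase shift.
Bottom surface (1.56 → 2.46): reflection off a higher-index medium gives a half-wave phase shift.
Net: no relative phase inversion (both shifts match).
With no net inversion, constructive interference in reflection requires 2 n t = m λ.
λ = 2 n t / m. The longest wavelength is m = 1: λ = 2 × 1.56 × 194 / 1.00 = 605 nm.

605 nm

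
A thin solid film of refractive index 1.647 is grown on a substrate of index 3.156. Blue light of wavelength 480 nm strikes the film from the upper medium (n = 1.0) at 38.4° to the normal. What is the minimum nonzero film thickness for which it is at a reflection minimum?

Ray reflecting at the top interface goes from n = 1.0 toward n = 1.647: a half-wave phase shift.
Bottom surface (1.647 → 3.156): reflection off a higher-index medium gives a half-wave phase shift.
The two reflections carry the same phase change, so no net offset.
With no net inversion, destructive interference in reflection requires 2 n t cos θ_r = (m + ½) λ.
Snell's law: 1.0 sin 38.4° = 1.647 sin θ_r → sin θ_r = 0.377, cos θ_r = 0.926.
Minimum at m = 0: t = λ / (4 n cos θ_r) = 480 / (4 × 1.647 × 0.926) = 78.7 nm.

78.7 nm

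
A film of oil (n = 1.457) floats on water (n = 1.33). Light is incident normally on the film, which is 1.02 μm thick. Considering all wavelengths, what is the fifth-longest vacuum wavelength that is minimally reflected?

594 nm

At the upper boundary (n = 1.0 to n = 1.457) the reflected ray undergoes a half-wave phase shift.
Bottom surface (1.457 → 1.33): reflection off a lower-index medium gives no phase shift.
Net: one phase inversion between the two reflected rays.
So the condition for destructive reflection is 2 n t = m λ.
λ = 2 n t / m. The fifth-longest wavelength is m = 5: λ = 2 × 1.457 × 1020 / 5.00 = 594 nm.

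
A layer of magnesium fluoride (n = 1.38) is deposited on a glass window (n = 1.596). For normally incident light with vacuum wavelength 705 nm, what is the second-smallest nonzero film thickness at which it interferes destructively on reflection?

Ray reflecting at the top interface goes from n = 1.0 toward n = 1.38: a half-wave phase shift.
Ray reflecting at the bottom interface goes from n = 1.38 toward n = 1.596: a half-wave phase shift.
Net: no relative phase inversion (both shifts match).
With no net inversion, destructive interference in reflection requires 2 n t = (m + ½) λ.
The second-smallest nonzero thickness corresponds to m = 1: t = (m + ½) λ / (2 n) = 1.50 × 705 / (2 × 1.38) = 383 nm.

383 nm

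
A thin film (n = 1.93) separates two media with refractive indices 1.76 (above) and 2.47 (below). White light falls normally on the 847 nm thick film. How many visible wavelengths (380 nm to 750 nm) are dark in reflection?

5

At the upper boundary (n = 1.76 to n = 1.93) the reflected ray undergoes a half-wave phase shift.
Ray reflecting at the bottom interface goes from n = 1.93 toward n = 2.47: a half-wave phase shift.
The two reflections carry the same phase change, so no net offset.
With no net inversion, destructive interference in reflection requires 2 n t = (m + ½) λ.
λ = 2 n t / (m + ½) = 3269 / (m + ½) nm.
m=3: 934 nm (IR); m=4: 727 nm (visible); m=5: 594 nm (visible); m=6: 503 nm (visible); m=7: 436 nm (visible); m=8: 385 nm (visible); m=9: 344 nm (UV).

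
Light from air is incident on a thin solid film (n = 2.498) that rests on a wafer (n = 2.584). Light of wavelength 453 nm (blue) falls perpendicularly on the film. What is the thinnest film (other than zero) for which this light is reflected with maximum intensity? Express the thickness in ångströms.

907 Å

At the upper boundary (n = 1.0 to n = 2.498) the reflected ray undergoes a half-wave phase shift.
At the lower boundary (n = 2.498 to n = 2.584) the reflected ray undergoes a half-wave phase shift.
The two reflections carry the same phase change, so no net offset.
With no net inversion, constructive interference in reflection requires 2 n t = m λ.
Minimum nonzero at m = 1: t = λ / (2 n) = 453 / (2 × 2.498) = 90.7 nm.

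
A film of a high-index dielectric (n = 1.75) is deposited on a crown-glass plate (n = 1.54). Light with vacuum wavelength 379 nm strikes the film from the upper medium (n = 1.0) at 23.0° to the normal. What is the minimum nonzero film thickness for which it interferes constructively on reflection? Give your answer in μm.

Ray reflecting at the top interface goes from n = 1.0 toward n = 1.75: a half-wave phase shift.
Ray reflecting at the bottom interface goes from n = 1.75 toward n = 1.54: no phase shift.
Exactly one π shift → a net half-wave offset.
For maximum reflection here: 2 n t cos θ_r = (m + ½) λ.
Snell's law: 1.0 sin 23.0° = 1.75 sin θ_r → sin θ_r = 0.223, cos θ_r = 0.975.
Minimum at m = 0: t = λ / (4 n cos θ_r) = 379 / (4 × 1.75 × 0.975) = 55.5 nm.

0.0555 μm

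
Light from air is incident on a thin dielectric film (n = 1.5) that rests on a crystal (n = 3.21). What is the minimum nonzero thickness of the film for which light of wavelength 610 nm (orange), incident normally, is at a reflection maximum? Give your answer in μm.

0.203 μm

Top surface (1.0 → 1.5): reflection off a higher-index medium gives a half-wave phase shift.
At the lower boundary (n = 1.5 to n = 3.21) the reflected ray undergoes a half-wave phase shift.
Zero or two π shifts → no net half-wave offset.
With no net inversion, constructive interference in reflection requires 2 n t = m λ.
Minimum nonzero at m = 1: t = λ / (2 n) = 610 / (2 × 1.5) = 203 nm.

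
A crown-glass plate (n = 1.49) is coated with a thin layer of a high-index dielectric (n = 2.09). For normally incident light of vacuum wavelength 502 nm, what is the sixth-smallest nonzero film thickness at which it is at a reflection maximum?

661 nm

Top surface (1.0 → 2.09): reflection off a higher-index medium gives a half-wave phase shift.
Ray reflecting at the bottom interface goes from n = 2.09 toward n = 1.49: no phase shift.
Net: one phase inversion between the two reflected rays.
For strong reflection here: 2 n t = (m + ½) λ.
The sixth-smallest nonzero thickness corresponds to m = 5: t = (m + ½) λ / (2 n) = 5.50 × 502 / (2 × 2.09) = 661 nm.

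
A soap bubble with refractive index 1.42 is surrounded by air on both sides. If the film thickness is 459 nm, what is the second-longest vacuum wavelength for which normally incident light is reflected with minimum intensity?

At the upper boundary (n = 1.0 to n = 1.42) the reflected ray undergoes a half-wave phase shift.
Bottom surface (1.42 → 1.0): reflection off a lower-index medium gives no phase shift.
Net: one phase inversion between the two reflected rays.
For minimum reflection here: 2 n t = m λ.
λ = 2 n t / m. The second-longest wavelength is m = 2: λ = 2 × 1.42 × 459 / 2.00 = 652 nm.

652 nm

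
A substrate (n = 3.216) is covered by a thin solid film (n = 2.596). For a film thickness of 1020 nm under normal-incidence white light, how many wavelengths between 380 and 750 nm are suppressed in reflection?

Top surface (1.0 → 2.596): reflection off a higher-index medium gives a half-wave phase shift.
Bottom surface (2.596 → 3.216): reflection off a higher-index medium gives a half-wave phase shift.
Zero or two π shifts → no net half-wave offset.
With no net inversion, destructive interference in reflection requires 2 n t = (m + ½) λ.
λ = 2 n t / (m + ½) = 5296 / (m + ½) nm.
m=6: 815 nm (IR); m=7: 706 nm (visible); m=8: 623 nm (visible); m=9: 557 nm (visible); m=10: 504 nm (visible); m=11: 461 nm (visible); m=12: 424 nm (visible); m=13: 392 nm (visible); m=14: 365 nm (UV).

7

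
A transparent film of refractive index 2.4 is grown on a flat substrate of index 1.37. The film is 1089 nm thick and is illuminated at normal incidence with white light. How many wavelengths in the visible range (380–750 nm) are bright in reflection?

At the upper boundary (n = 1.0 to n = 2.4) the reflected ray undergoes a half-wave phase shift.
Bottom surface (2.4 → 1.37): reflection off a lower-index medium gives no phase shift.
Exactly one π shift → a net half-wave offset.
For strong reflection here: 2 n t = (m + ½) λ.
λ = 2 n t / (m + ½) = 5227 / (m + ½) nm.
m=6: 804 nm (IR); m=7: 697 nm (visible); m=8: 615 nm (visible); m=9: 550 nm (visible); m=10: 498 nm (visible); m=11: 455 nm (visible); m=12: 418 nm (visible); m=13: 387 nm (visible); m=14: 360 nm (UV).

7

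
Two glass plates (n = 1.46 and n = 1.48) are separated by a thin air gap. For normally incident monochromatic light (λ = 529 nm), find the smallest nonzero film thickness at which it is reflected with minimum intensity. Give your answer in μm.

Ray reflecting at the top interface goes from n = 1.46 toward n = 1.0: no phase shift.
At the lower boundary (n = 1.0 to n = 1.48) the reflected ray undergoes a half-wave phase shift.
The two reflections differ by half a wavelength.
With one net inversion, destructive interference in reflection requires 2 n t = m λ.
Minimum nonzero at m = 1: t = λ / (2 n) = 529 / (2 × 1.0) = 265 nm.

0.265 μm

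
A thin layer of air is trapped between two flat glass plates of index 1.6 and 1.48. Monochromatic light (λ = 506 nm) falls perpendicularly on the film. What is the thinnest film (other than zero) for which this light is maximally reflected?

127 nm

At the upper boundary (n = 1.6 to n = 1.0) the reflected ray undergoes no phase shift.
Ray reflecting at the bottom interface goes from n = 1.0 toward n = 1.48: a half-wave phase shift.
Net: one phase inversion between the two reflected rays.
For maximum reflection here: 2 n t = (m + ½) λ.
Minimum at m = 0: t = λ / (4 n) = 506 / (4 × 1.0) = 127 nm.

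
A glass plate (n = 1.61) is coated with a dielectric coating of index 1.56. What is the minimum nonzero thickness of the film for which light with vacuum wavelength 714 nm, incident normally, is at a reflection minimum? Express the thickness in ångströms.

Top surface (1.0 → 1.56): reflection off a higher-index medium gives a half-wave phase shift.
Ray reflecting at the bottom interface goes from n = 1.56 toward n = 1.61: a half-wave phase shift.
Net: no relative phase inversion (both shifts match).
So the condition for destructive reflection is 2 n t = (m + ½) λ.
Minimum at m = 0: t = λ / (4 n) = 714 / (4 × 1.56) = 114 nm.

1144 Å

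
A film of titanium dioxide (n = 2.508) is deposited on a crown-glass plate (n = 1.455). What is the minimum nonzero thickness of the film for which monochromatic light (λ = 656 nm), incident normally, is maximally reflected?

65.4 nm

At the upper boundary (n = 1.0 to n = 2.508) the reflected ray undergoes a half-wave phase shift.
At the lower boundary (n = 2.508 to n = 1.455) the reflected ray undergoes no phase shift.
Net: one phase inversion between the two reflected rays.
For maximum reflection here: 2 n t = (m + ½) λ.
Minimum at m = 0: t = λ / (4 n) = 656 / (4 × 2.508) = 65.4 nm.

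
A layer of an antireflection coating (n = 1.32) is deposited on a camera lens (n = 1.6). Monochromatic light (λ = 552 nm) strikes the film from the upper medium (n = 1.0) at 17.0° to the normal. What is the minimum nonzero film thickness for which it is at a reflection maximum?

214 nm

At the upper boundary (n = 1.0 to n = 1.32) the reflected ray undergoes a half-wave phase shift.
At the lower boundary (n = 1.32 to n = 1.6) the reflected ray undergoes a half-wave phase shift.
The two reflections carry the same phase change, so no net offset.
So the condition for constructive reflection is 2 n t cos θ_r = m λ.
Snell's law: 1.0 sin 17.0° = 1.32 sin θ_r → sin θ_r = 0.221, cos θ_r = 0.975.
Minimum nonzero at m = 1: t = λ / (2 n cos θ_r) = 552 / (2 × 1.32 × 0.975) = 214 nm.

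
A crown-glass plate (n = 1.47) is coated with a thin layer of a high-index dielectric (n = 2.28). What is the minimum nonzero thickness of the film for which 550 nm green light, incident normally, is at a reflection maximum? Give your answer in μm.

0.0603 μm

Ray reflecting at the top interface goes from n = 1.0 toward n = 2.28: a half-wave phase shift.
At the lower boundary (n = 2.28 to n = 1.47) the reflected ray undergoes no phase shift.
Exactly one π shift → a net half-wave offset.
With one net inversion, constructive interference in reflection requires 2 n t = (m + ½) λ.
Minimum at m = 0: t = λ / (4 n) = 550 / (4 × 2.28) = 60.3 nm.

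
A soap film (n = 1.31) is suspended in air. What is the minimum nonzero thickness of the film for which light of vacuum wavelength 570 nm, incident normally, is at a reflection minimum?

218 nm

Ray reflecting at the top interface goes from n = 1.0 toward n = 1.31: a half-wave phase shift.
At the lower boundary (n = 1.31 to n = 1.0) the reflected ray undergoes no phase shift.
The two reflections differ by half a wavelength.
For weak reflection here: 2 n t = m λ.
Minimum nonzero at m = 1: t = λ / (2 n) = 570 / (2 × 1.31) = 218 nm.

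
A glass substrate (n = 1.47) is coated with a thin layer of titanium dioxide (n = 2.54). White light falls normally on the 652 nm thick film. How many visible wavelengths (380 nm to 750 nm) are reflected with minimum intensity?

Top surface (1.0 → 2.54): reflection off a higher-index medium gives a half-wave phase shift.
Ray reflecting at the bottom interface goes from n = 2.54 toward n = 1.47: no phase shift.
The two reflections differ by half a wavelength.
So the condition for destructive reflection is 2 n t = m λ.
λ = 2 n t / m = 3312 / m nm.
m=4: 828 nm (IR); m=5: 662 nm (visible); m=6: 552 nm (visible); m=7: 473 nm (visible); m=8: 414 nm (visible); m=9: 368 nm (UV).

4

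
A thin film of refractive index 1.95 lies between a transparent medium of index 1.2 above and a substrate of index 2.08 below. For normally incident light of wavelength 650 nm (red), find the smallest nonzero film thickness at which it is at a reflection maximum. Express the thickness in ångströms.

1667 Å

At the upper boundary (n = 1.2 to n = 1.95) the reflected ray undergoes a half-wave phase shift.
At the lower boundary (n = 1.95 to n = 2.08) the reflected ray undergoes a half-wave phase shift.
Net: no relative phase inversion (both shifts match).
With no net inversion, constructive interference in reflection requires 2 n t = m λ.
Minimum nonzero at m = 1: t = λ / (2 n) = 650 / (2 × 1.95) = 167 nm.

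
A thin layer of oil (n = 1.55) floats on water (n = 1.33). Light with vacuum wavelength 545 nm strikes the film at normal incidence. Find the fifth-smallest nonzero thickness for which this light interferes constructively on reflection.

Top surface (1.0 → 1.55): reflection off a higher-index medium gives a half-wave phase shift.
At the lower boundary (n = 1.55 to n = 1.33) the reflected ray undergoes no phase shift.
Exactly one π shift → a net half-wave offset.
So the condition for constructive reflection is 2 n t = (m + ½) λ.
The fifth-smallest nonzero thickness corresponds to m = 4: t = (m + ½) λ / (2 n) = 4.50 × 545 / (2 × 1.55) = 791 nm.

791 nm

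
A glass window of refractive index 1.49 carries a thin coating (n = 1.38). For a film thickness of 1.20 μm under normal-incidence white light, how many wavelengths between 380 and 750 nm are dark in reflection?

5

At the upper boundary (n = 1.0 to n = 1.38) the reflected ray undergoes a half-wave phase shift.
Ray reflecting at the bottom interface goes from n = 1.38 toward n = 1.49: a half-wave phase shift.
Zero or two π shifts → no net half-wave offset.
With no net inversion, destructive interference in reflection requires 2 n t = (m + ½) λ.
λ = 2 n t / (m + ½) = 3312 / (m + ½) nm.
m=3: 946 nm (IR); m=4: 736 nm (visible); m=5: 602 nm (visible); m=6: 510 nm (visible); m=7: 442 nm (visible); m=8: 390 nm (visible); m=9: 349 nm (UV).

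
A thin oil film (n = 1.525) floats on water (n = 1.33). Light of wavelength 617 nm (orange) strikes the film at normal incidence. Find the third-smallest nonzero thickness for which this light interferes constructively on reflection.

At the upper boundary (n = 1.0 to n = 1.525) the reflected ray undergoes a half-wave phase shift.
Ray reflecting at the bottom interface goes from n = 1.525 toward n = 1.33: no phase shift.
Exactly one π shift → a net half-wave offset.
So the condition for constructive reflection is 2 n t = (m + ½) λ.
The third-smallest nonzero thickness corresponds to m = 2: t = (m + ½) λ / (2 n) = 2.50 × 617 / (2 × 1.525) = 506 nm.

506 nm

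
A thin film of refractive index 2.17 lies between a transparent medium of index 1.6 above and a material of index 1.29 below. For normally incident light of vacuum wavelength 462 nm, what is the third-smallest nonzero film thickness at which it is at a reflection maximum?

266 nm

Ray reflecting at the top interface goes from n = 1.6 toward n = 2.17: a half-wave phase shift.
Ray reflecting at the bottom interface goes from n = 2.17 toward n = 1.29: no phase shift.
Exactly one π shift → a net half-wave offset.
With one net inversion, constructive interference in reflection requires 2 n t = (m + ½) λ.
The third-smallest nonzero thickness corresponds to m = 2: t = (m + ½) λ / (2 n) = 2.50 × 462 / (2 × 2.17) = 266 nm.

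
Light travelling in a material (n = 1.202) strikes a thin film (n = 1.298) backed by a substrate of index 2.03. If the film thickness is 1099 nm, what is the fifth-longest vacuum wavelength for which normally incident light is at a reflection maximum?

At the upper boundary (n = 1.202 to n = 1.298) the reflected ray undergoes a half-wave phase shift.
Bottom surface (1.298 → 2.03): reflection off a higher-index medium gives a half-wave phase shift.
Net: no relative phase inversion (both shifts match).
So the condition for constructive reflection is 2 n t = m λ.
λ = 2 n t / m. The fifth-longest wavelength is m = 5: λ = 2 × 1.298 × 1099 / 5.00 = 571 nm.

571 nm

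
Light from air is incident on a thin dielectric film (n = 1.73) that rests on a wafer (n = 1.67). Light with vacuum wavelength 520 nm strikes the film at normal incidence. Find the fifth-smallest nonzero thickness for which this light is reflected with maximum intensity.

Top surface (1.0 → 1.73): reflection off a higher-index medium gives a half-wave phase shift.
Ray reflecting at the bottom interface goes from n = 1.73 toward n = 1.67: no phase shift.
Exactly one π shift → a net half-wave offset.
For maximum reflection here: 2 n t = (m + ½) λ.
The fifth-smallest nonzero thickness corresponds to m = 4: t = (m + ½) λ / (2 n) = 4.50 × 520 / (2 × 1.73) = 676 nm.

676 nm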